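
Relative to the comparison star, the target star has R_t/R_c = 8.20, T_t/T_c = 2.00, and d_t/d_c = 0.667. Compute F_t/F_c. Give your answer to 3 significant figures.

L_t/L_c = (R_t/R_c)²(T_t/T_c)⁴ = (8.20)² × (2.00)⁴ = 1076.
F_t/F_c = (L_t/L_c)/(d_t/d_c)² = 1076 / (0.667)² = 2418.

2.42×10^3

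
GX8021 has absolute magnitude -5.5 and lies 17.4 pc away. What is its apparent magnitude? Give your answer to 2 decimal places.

-4.30

m = M + 5 log₁₀(d/10 pc) = -5.5 + 5 log₁₀(17.4/10)
  = -5.5 + 5 × 0.241 = -5.5 + 1.20 = -4.30.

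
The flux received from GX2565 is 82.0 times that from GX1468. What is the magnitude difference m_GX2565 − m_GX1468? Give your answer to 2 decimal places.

m_GX2565 − m_GX1468 = −2.5 log₁₀(F_GX2565/F_GX1468) = −2.5 log₁₀(82.0) = −2.5 × (1.914) = -4.785.

-4.78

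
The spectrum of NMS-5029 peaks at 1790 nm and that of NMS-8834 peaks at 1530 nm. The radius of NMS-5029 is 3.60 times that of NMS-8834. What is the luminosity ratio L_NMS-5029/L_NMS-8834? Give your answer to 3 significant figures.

6.92

Wien's law gives T ∝ 1/λ_max, so T_NMS-5029/T_NMS-8834 = λ_NMS-8834/λ_NMS-5029 = 1530/1790 = 0.8547.
Then L ∝ R²T⁴ gives L_NMS-5029/L_NMS-8834 = (3.60)² × (0.8547)⁴ = 12.96 × 0.5338 = 6.918.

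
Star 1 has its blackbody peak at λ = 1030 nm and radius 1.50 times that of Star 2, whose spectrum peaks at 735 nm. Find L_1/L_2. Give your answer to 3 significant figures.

Wien's law gives T ∝ 1/λ_max, so T_1/T_2 = λ_2/λ_1 = 735/1030 = 0.7136.
Then L ∝ R²T⁴ gives L_1/L_2 = (1.50)² × (0.7136)⁴ = 2.250 × 0.2593 = 0.5834.

0.583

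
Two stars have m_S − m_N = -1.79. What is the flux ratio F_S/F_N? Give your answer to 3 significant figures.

F_S/F_N = 10^(−(m_S − m_N)/2.5) = 10^(1.79/2.5) = 10^0.716 = 5.200.

5.20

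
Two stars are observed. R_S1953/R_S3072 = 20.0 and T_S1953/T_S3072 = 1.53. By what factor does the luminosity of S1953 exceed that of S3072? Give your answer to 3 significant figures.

From the Stefan–Boltzmann law, L ∝ R²T⁴, so
L_S1953/L_S3072 = (R_S1953/R_S3072)² (T_S1953/T_S3072)⁴ = (20.0)² × (1.53)⁴ = 400.0 × 5.480 = 2192.

2.19×10^3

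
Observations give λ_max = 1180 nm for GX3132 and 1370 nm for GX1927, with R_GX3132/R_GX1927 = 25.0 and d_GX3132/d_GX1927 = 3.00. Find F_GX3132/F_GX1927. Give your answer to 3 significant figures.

126

Wien's law: T_GX3132/T_GX1927 = λ_GX1927/λ_GX3132 = 1370/1180 = 1.161.
L_GX3132/L_GX1927 = (R_GX3132/R_GX1927)²(T_GX3132/T_GX1927)⁴ = (25.0)²(1.161)⁴ = 1136.
F_GX3132/F_GX1927 = (L_GX3132/L_GX1927)/(d_GX3132/d_GX1927)² = 1136/(3.00)² = 126.2.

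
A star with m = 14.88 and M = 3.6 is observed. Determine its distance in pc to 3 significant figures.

1.80×10^3 pc

m − M = 5 log₁₀(d/10 pc)
14.88 − (3.6) = 11.28 = 5 log₁₀(d/10)
d = 10 × 10^(11.28/5) = 10 × 10^2.256 = 1803 pc.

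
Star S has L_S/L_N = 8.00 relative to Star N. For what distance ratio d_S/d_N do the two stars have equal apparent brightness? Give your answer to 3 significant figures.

2.83

Equal flux requires L_S/d_S² = L_N/d_N², so d_S/d_N = √(L_S/L_N)
= √(8.00) = 2.828.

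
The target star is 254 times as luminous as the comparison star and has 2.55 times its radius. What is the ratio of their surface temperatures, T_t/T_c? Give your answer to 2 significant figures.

2.5

L ∝ R²T⁴ gives T ∝ (L/R²)^(1/4), so
T_t/T_c = (254 / 2.55²)^(1/4) = (39.06)^(1/4) = 2.500.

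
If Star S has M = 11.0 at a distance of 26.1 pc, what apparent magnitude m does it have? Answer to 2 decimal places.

m = M + 5 log₁₀(d/10 pc) = 11.0 + 5 log₁₀(26.1/10)
  = 11.0 + 5 × 0.417 = 11.0 + 2.08 = 13.08.

13.08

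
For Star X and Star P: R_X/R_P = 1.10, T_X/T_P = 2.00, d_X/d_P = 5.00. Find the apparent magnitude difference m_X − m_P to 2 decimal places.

L_X/L_P = (1.10)²(2.00)⁴ = 19.36.
F_X/F_P = (L_X/L_P)/(d_X/d_P)² = 19.36/25.00 = 0.7744.
m_X − m_P = −2.5 log₁₀(0.7744) = 0.28.

0.28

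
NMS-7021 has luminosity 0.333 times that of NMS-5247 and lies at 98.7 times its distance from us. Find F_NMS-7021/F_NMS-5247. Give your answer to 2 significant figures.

F = L/(4πd²), so F_NMS-7021/F_NMS-5247 = (L_NMS-7021/L_NMS-5247) / (d_NMS-7021/d_NMS-5247)²
= 0.333 / (98.7)² = 0.333 / 9742 = 3.418×10^-5.

3.4×10^-5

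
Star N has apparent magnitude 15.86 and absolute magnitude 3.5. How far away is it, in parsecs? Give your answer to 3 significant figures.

2.96×10^3 pc

m − M = 5 log₁₀(d/10 pc)
15.86 − (3.5) = 12.36 = 5 log₁₀(d/10)
d = 10 × 10^(12.36/5) = 10 × 10^2.472 = 2965 pc.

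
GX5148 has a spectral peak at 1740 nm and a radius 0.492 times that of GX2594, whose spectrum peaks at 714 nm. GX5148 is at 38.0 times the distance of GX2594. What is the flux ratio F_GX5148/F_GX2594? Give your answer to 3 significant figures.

Wien's law: T_GX5148/T_GX2594 = λ_GX2594/λ_GX5148 = 714/1740 = 0.4103.
L_GX5148/L_GX2594 = (R_GX5148/R_GX2594)²(T_GX5148/T_GX2594)⁴ = (0.492)²(0.4103)⁴ = 0.006863.
F_GX5148/F_GX2594 = (L_GX5148/L_GX2594)/(d_GX5148/d_GX2594)² = 0.006863/(38.0)² = 4.753×10^-6.

4.75×10^-6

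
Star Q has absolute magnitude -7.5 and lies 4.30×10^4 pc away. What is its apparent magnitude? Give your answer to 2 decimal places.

m = M + 5 log₁₀(d/10 pc) = -7.5 + 5 log₁₀(4.30×10^4/10)
  = -7.5 + 5 × 3.633 = -7.5 + 18.17 = 10.67.

10.67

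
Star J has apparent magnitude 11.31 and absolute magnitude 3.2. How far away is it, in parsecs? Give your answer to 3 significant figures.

419 pc

m − M = 5 log₁₀(d/10 pc)
11.31 − (3.2) = 8.11 = 5 log₁₀(d/10)
d = 10 × 10^(8.11/5) = 10 × 10^1.622 = 418.8 pc.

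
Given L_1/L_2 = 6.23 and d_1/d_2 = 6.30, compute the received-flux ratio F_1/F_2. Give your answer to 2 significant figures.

F = L/(4πd²), so F_1/F_2 = (L_1/L_2) / (d_1/d_2)²
= 6.23 / (6.30)² = 6.23 / 39.69 = 0.1570.

0.16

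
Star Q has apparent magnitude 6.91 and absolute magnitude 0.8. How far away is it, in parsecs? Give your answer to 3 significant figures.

167 pc

m − M = 5 log₁₀(d/10 pc)
6.91 − (0.8) = 6.11 = 5 log₁₀(d/10)
d = 10 × 10^(6.11/5) = 10 × 10^1.222 = 166.7 pc.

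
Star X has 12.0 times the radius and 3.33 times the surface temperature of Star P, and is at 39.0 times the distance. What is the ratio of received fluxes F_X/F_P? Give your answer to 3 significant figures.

L_X/L_P = (R_X/R_P)²(T_X/T_P)⁴ = (12.0)² × (3.33)⁴ = 1.771×10^4.
F_X/F_P = (L_X/L_P)/(d_X/d_P)² = 1.771×10^4 / (39.0)² = 11.64.

11.6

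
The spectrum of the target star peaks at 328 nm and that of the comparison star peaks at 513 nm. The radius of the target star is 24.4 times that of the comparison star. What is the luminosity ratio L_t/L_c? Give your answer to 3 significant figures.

3.56×10^3

Wien's law gives T ∝ 1/λ_max, so T_t/T_c = λ_c/λ_t = 513/328 = 1.564.
Then L ∝ R²T⁴ gives L_t/L_c = (24.4)² × (1.564)⁴ = 595.4 × 5.984 = 3562.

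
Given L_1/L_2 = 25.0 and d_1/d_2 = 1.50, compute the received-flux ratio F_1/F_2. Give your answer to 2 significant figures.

F = L/(4πd²), so F_1/F_2 = (L_1/L_2) / (d_1/d_2)²
= 25.0 / (1.50)² = 25.0 / 2.250 = 11.11.

11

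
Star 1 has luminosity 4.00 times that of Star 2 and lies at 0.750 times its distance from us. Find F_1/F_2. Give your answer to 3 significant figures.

7.11

F = L/(4πd²), so F_1/F_2 = (L_1/L_2) / (d_1/d_2)²
= 4.00 / (0.750)² = 4.00 / 0.5625 = 7.111.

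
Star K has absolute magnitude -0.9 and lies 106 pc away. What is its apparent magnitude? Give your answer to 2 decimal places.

4.23

m = M + 5 log₁₀(d/10 pc) = -0.9 + 5 log₁₀(106/10)
  = -0.9 + 5 × 1.025 = -0.9 + 5.13 = 4.23.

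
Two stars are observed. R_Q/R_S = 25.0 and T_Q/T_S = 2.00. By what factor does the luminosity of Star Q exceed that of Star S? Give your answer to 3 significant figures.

1.00×10^4

From the Stefan–Boltzmann law, L ∝ R²T⁴, so
L_Q/L_S = (R_Q/R_S)² (T_Q/T_S)⁴ = (25.0)² × (2.00)⁴ = 625.0 × 16.00 = 1.000×10^4.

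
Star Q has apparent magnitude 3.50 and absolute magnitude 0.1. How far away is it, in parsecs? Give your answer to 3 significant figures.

47.9 pc

m − M = 5 log₁₀(d/10 pc)
3.50 − (0.1) = 3.40 = 5 log₁₀(d/10)
d = 10 × 10^(3.40/5) = 10 × 10^0.680 = 47.86 pc.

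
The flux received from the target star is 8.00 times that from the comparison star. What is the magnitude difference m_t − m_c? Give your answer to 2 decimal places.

-2.26

m_t − m_c = −2.5 log₁₀(F_t/F_c) = −2.5 log₁₀(8.00) = −2.5 × (0.903) = -2.258.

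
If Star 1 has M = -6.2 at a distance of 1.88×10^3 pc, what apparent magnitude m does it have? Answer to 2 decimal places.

5.17

m = M + 5 log₁₀(d/10 pc) = -6.2 + 5 log₁₀(1.88×10^3/10)
  = -6.2 + 5 × 2.274 = -6.2 + 11.37 = 5.17.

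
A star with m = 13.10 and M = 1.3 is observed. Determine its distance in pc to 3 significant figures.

m − M = 5 log₁₀(d/10 pc)
13.10 − (1.3) = 11.80 = 5 log₁₀(d/10)
d = 10 × 10^(11.80/5) = 10 × 10^2.360 = 2291 pc.

2.29×10^3 pc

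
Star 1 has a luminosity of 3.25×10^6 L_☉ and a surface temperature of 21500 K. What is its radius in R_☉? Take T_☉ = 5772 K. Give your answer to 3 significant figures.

130 R_☉

R/R_☉ = √(L/L_☉) / (T/T_☉)² = √(3.25×10^6) / (3.725)²
       = 1803 / 13.87 = 129.9.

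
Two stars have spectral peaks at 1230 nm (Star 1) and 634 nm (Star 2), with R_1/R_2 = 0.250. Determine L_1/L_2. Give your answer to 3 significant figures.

0.00441

Wien's law gives T ∝ 1/λ_max, so T_1/T_2 = λ_2/λ_1 = 634/1230 = 0.5154.
Then L ∝ R²T⁴ gives L_1/L_2 = (0.250)² × (0.5154)⁴ = 0.06250 × 0.07059 = 0.004412.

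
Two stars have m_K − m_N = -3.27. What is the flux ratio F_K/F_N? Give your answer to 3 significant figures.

20.3

F_K/F_N = 10^(−(m_K − m_N)/2.5) = 10^(3.27/2.5) = 10^1.308 = 20.32.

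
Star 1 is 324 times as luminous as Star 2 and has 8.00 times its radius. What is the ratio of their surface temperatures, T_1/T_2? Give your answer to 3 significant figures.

1.50

L ∝ R²T⁴ gives T ∝ (L/R²)^(1/4), so
T_1/T_2 = (324 / 8.00²)^(1/4) = (5.062)^(1/4) = 1.500.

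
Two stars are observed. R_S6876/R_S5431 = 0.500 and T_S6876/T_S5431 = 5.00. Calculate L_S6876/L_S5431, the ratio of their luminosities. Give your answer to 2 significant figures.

From the Stefan–Boltzmann law, L ∝ R²T⁴, so
L_S6876/L_S5431 = (R_S6876/R_S5431)² (T_S6876/T_S5431)⁴ = (0.500)² × (5.00)⁴ = 0.2500 × 625.0 = 156.2.

1.6×10^2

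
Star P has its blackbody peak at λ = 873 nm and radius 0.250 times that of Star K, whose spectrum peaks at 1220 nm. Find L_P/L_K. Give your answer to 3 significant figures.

0.238

Wien's law gives T ∝ 1/λ_max, so T_P/T_K = λ_K/λ_P = 1220/873 = 1.397.
Then L ∝ R²T⁴ gives L_P/L_K = (0.250)² × (1.397)⁴ = 0.06250 × 3.814 = 0.2384.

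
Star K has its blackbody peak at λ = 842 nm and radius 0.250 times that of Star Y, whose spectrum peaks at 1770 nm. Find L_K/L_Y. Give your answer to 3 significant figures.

1.22

Wien's law gives T ∝ 1/λ_max, so T_K/T_Y = λ_Y/λ_K = 1770/842 = 2.102.
Then L ∝ R²T⁴ gives L_K/L_Y = (0.250)² × (2.102)⁴ = 0.06250 × 19.53 = 1.220.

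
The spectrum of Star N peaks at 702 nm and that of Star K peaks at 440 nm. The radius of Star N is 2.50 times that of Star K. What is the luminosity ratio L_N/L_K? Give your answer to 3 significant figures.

Wien's law gives T ∝ 1/λ_max, so T_N/T_K = λ_K/λ_N = 440/702 = 0.6268.
Then L ∝ R²T⁴ gives L_N/L_K = (2.50)² × (0.6268)⁴ = 6.250 × 0.1543 = 0.9646.

0.965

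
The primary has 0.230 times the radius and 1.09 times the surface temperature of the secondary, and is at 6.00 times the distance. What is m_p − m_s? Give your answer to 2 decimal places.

6.71

L_p/L_s = (0.230)²(1.09)⁴ = 0.07467.
F_p/F_s = (L_p/L_s)/(d_p/d_s)² = 0.07467/36.00 = 0.002074.
m_p − m_s = −2.5 log₁₀(0.002074) = 6.71.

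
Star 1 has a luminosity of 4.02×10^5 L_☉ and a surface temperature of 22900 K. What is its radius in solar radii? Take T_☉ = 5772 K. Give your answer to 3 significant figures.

40.3 solar radii

R/R_☉ = √(L/L_☉) / (T/T_☉)² = √(4.02×10^5) / (3.967)²
       = 634.0 / 15.74 = 40.28.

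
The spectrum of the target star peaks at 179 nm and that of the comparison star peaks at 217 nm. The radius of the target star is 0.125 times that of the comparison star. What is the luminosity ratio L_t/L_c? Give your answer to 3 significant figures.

Wien's law gives T ∝ 1/λ_max, so T_t/T_c = λ_c/λ_t = 217/179 = 1.212.
Then L ∝ R²T⁴ gives L_t/L_c = (0.125)² × (1.212)⁴ = 0.01562 × 2.160 = 0.03375.

0.0337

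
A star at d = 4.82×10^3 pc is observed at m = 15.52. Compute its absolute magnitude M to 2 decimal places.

2.10

M = m − 5 log₁₀(d/10 pc) = 15.52 − 5 log₁₀(4.82×10^3/10)
  = 15.52 − 5 × 2.683 = 15.52 − 13.42 = 2.10.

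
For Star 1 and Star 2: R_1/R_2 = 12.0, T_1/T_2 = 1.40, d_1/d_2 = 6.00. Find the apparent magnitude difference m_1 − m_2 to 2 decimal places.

L_1/L_2 = (12.0)²(1.40)⁴ = 553.2.
F_1/F_2 = (L_1/L_2)/(d_1/d_2)² = 553.2/36.00 = 15.37.
m_1 − m_2 = −2.5 log₁₀(15.37) = -2.97.

-2.97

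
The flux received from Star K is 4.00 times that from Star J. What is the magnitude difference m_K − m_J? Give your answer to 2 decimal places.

m_K − m_J = −2.5 log₁₀(F_K/F_J) = −2.5 log₁₀(4.00) = −2.5 × (0.602) = -1.505.

-1.51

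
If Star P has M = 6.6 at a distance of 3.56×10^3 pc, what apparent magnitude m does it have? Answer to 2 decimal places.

19.36

m = M + 5 log₁₀(d/10 pc) = 6.6 + 5 log₁₀(3.56×10^3/10)
  = 6.6 + 5 × 2.551 = 6.6 + 12.76 = 19.36.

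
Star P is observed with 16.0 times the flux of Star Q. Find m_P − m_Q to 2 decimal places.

-3.01

m_P − m_Q = −2.5 log₁₀(F_P/F_Q) = −2.5 log₁₀(16.0) = −2.5 × (1.204) = -3.010.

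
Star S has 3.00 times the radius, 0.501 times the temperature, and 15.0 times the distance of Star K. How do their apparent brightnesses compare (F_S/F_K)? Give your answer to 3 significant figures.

L_S/L_K = (R_S/R_K)²(T_S/T_K)⁴ = (3.00)² × (0.501)⁴ = 0.5670.
F_S/F_K = (L_S/L_K)/(d_S/d_K)² = 0.5670 / (15.0)² = 0.002520.

0.00252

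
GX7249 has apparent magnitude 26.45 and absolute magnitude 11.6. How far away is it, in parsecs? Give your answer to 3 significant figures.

9.33×10^3 pc

m − M = 5 log₁₀(d/10 pc)
26.45 − (11.6) = 14.85 = 5 log₁₀(d/10)
d = 10 × 10^(14.85/5) = 10 × 10^2.970 = 9333 pc.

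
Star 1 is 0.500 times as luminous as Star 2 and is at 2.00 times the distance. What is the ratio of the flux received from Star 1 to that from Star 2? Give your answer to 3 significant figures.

F = L/(4πd²), so F_1/F_2 = (L_1/L_2) / (d_1/d_2)²
= 0.500 / (2.00)² = 0.500 / 4.000 = 0.1250.

0.125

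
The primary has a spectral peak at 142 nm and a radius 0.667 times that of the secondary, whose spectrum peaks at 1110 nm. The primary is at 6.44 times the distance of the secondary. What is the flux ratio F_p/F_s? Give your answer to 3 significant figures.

40.1

Wien's law: T_p/T_s = λ_s/λ_p = 1110/142 = 7.817.
L_p/L_s = (R_p/R_s)²(T_p/T_s)⁴ = (0.667)²(7.817)⁴ = 1661.
F_p/F_s = (L_p/L_s)/(d_p/d_s)² = 1661/(6.44)² = 40.05.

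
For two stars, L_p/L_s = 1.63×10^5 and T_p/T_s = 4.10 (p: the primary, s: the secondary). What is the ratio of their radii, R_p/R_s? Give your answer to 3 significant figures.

L ∝ R²T⁴ gives R ∝ √L / T², so
R_p/R_s = √(1.63×10^5) / (4.10)² = 403.7 / 16.81 = 24.02.

24.0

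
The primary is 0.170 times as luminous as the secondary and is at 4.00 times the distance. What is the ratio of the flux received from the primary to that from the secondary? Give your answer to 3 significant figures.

0.0106

F = L/(4πd²), so F_p/F_s = (L_p/L_s) / (d_p/d_s)²
= 0.170 / (4.00)² = 0.170 / 16.00 = 0.01063.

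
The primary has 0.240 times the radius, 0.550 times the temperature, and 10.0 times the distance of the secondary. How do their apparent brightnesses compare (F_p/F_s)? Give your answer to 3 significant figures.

L_p/L_s = (R_p/R_s)²(T_p/T_s)⁴ = (0.240)² × (0.550)⁴ = 0.005271.
F_p/F_s = (L_p/L_s)/(d_p/d_s)² = 0.005271 / (10.0)² = 5.271×10^-5.

5.27×10^-5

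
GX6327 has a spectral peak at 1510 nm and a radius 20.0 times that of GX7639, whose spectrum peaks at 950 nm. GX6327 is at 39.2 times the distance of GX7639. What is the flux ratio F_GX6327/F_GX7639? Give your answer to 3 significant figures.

Wien's law: T_GX6327/T_GX7639 = λ_GX7639/λ_GX6327 = 950/1510 = 0.6291.
L_GX6327/L_GX7639 = (R_GX6327/R_GX7639)²(T_GX6327/T_GX7639)⁴ = (20.0)²(0.6291)⁴ = 62.67.
F_GX6327/F_GX7639 = (L_GX6327/L_GX7639)/(d_GX6327/d_GX7639)² = 62.67/(39.2)² = 0.04078.

0.0408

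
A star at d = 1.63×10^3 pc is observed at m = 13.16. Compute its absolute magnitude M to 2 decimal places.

2.10

M = m − 5 log₁₀(d/10 pc) = 13.16 − 5 log₁₀(1.63×10^3/10)
  = 13.16 − 5 × 2.212 = 13.16 − 11.06 = 2.10.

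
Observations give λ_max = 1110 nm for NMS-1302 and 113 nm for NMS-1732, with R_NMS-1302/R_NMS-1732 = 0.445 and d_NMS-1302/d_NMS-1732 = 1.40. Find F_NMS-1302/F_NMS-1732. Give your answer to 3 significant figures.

1.09×10^-5

Wien's law: T_NMS-1302/T_NMS-1732 = λ_NMS-1732/λ_NMS-1302 = 113/1110 = 0.1018.
L_NMS-1302/L_NMS-1732 = (R_NMS-1302/R_NMS-1732)²(T_NMS-1302/T_NMS-1732)⁴ = (0.445)²(0.1018)⁴ = 2.127×10^-5.
F_NMS-1302/F_NMS-1732 = (L_NMS-1302/L_NMS-1732)/(d_NMS-1302/d_NMS-1732)² = 2.127×10^-5/(1.40)² = 1.085×10^-5.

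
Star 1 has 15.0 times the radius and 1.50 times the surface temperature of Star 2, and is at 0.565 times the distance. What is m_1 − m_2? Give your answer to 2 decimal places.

L_1/L_2 = (15.0)²(1.50)⁴ = 1139.
F_1/F_2 = (L_1/L_2)/(d_1/d_2)² = 1139/0.3192 = 3568.
m_1 − m_2 = −2.5 log₁₀(3568) = -8.88.

-8.88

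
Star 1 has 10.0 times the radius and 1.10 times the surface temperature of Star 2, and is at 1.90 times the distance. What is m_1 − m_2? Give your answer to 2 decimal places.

-4.02

L_1/L_2 = (10.0)²(1.10)⁴ = 146.4.
F_1/F_2 = (L_1/L_2)/(d_1/d_2)² = 146.4/3.610 = 40.56.
m_1 − m_2 = −2.5 log₁₀(40.56) = -4.02.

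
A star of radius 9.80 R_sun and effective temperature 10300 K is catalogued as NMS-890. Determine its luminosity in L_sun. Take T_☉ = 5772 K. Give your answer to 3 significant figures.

L/L_☉ = (R/R_☉)² (T/T_☉)⁴ = (9.80)² × (10300/5772)⁴
       = 96.04 × (1.784)⁴ = 96.04 × 10.14 = 973.9.

974 L_sun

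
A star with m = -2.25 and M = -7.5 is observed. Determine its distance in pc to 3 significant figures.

m − M = 5 log₁₀(d/10 pc)
-2.25 − (-7.5) = 5.25 = 5 log₁₀(d/10)
d = 10 × 10^(5.25/5) = 10 × 10^1.050 = 112.2 pc.

112 pc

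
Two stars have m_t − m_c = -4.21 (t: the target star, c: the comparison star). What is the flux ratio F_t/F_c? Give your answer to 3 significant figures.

48.3

F_t/F_c = 10^(−(m_t − m_c)/2.5) = 10^(4.21/2.5) = 10^1.684 = 48.31.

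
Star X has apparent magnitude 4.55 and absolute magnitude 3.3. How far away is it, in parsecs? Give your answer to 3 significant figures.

m − M = 5 log₁₀(d/10 pc)
4.55 − (3.3) = 1.25 = 5 log₁₀(d/10)
d = 10 × 10^(1.25/5) = 10 × 10^0.250 = 17.78 pc.

17.8 pc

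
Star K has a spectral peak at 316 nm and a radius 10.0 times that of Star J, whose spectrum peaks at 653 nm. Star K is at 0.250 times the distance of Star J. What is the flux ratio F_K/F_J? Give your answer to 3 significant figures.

2.92×10^4

Wien's law: T_K/T_J = λ_J/λ_K = 653/316 = 2.066.
L_K/L_J = (R_K/R_J)²(T_K/T_J)⁴ = (10.0)²(2.066)⁴ = 1823.
F_K/F_J = (L_K/L_J)/(d_K/d_J)² = 1823/(0.250)² = 2.918×10^4.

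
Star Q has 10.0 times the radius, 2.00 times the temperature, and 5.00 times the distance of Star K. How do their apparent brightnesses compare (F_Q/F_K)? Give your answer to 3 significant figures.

64.0

L_Q/L_K = (R_Q/R_K)²(T_Q/T_K)⁴ = (10.0)² × (2.00)⁴ = 1600.
F_Q/F_K = (L_Q/L_K)/(d_Q/d_K)² = 1600 / (5.00)² = 64.00.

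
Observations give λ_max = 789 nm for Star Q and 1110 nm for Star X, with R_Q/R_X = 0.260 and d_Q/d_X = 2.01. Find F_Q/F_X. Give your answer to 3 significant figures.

Wien's law: T_Q/T_X = λ_X/λ_Q = 1110/789 = 1.407.
L_Q/L_X = (R_Q/R_X)²(T_Q/T_X)⁴ = (0.260)²(1.407)⁴ = 0.2648.
F_Q/F_X = (L_Q/L_X)/(d_Q/d_X)² = 0.2648/(2.01)² = 0.06554.

0.0655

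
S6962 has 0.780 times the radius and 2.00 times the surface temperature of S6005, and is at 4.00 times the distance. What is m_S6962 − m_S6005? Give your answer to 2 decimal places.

0.54

L_S6962/L_S6005 = (0.780)²(2.00)⁴ = 9.734.
F_S6962/F_S6005 = (L_S6962/L_S6005)/(d_S6962/d_S6005)² = 9.734/16.00 = 0.6084.
m_S6962 − m_S6005 = −2.5 log₁₀(0.6084) = 0.54.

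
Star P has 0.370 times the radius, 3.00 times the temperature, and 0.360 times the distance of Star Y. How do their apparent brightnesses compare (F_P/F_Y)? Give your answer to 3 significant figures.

L_P/L_Y = (R_P/R_Y)²(T_P/T_Y)⁴ = (0.370)² × (3.00)⁴ = 11.09.
F_P/F_Y = (L_P/L_Y)/(d_P/d_Y)² = 11.09 / (0.360)² = 85.56.

85.6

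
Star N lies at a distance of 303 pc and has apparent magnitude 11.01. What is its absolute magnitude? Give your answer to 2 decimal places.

M = m − 5 log₁₀(d/10 pc) = 11.01 − 5 log₁₀(303/10)
  = 11.01 − 5 × 1.481 = 11.01 − 7.41 = 3.60.

3.60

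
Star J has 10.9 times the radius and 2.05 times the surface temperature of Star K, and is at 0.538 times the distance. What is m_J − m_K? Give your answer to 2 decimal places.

-9.65

L_J/L_K = (10.9)²(2.05)⁴ = 2098.
F_J/F_K = (L_J/L_K)/(d_J/d_K)² = 2098/0.2894 = 7249.
m_J − m_K = −2.5 log₁₀(7249) = -9.65.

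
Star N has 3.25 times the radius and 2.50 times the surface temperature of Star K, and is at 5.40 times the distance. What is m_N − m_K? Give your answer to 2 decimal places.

-2.88

L_N/L_K = (3.25)²(2.50)⁴ = 412.6.
F_N/F_K = (L_N/L_K)/(d_N/d_K)² = 412.6/29.16 = 14.15.
m_N − m_K = −2.5 log₁₀(14.15) = -2.88.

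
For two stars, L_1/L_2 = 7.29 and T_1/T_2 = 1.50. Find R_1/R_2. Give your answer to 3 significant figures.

1.20

L ∝ R²T⁴ gives R ∝ √L / T², so
R_1/R_2 = √(7.29) / (1.50)² = 2.700 / 2.250 = 1.200.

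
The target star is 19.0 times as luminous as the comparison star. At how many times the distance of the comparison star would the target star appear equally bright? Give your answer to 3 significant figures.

Equal flux requires L_t/d_t² = L_c/d_c², so d_t/d_c = √(L_t/L_c)
= √(19.0) = 4.359.

4.36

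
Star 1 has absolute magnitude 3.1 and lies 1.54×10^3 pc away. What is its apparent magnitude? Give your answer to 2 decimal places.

m = M + 5 log₁₀(d/10 pc) = 3.1 + 5 log₁₀(1.54×10^3/10)
  = 3.1 + 5 × 2.188 = 3.1 + 10.94 = 14.04.

14.04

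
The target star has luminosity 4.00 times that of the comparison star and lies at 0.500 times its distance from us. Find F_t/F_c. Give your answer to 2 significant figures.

F = L/(4πd²), so F_t/F_c = (L_t/L_c) / (d_t/d_c)²
= 4.00 / (0.500)² = 4.00 / 0.2500 = 16.00.

16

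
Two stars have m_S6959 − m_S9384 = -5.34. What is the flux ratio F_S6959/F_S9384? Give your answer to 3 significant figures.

137

F_S6959/F_S9384 = 10^(−(m_S6959 − m_S9384)/2.5) = 10^(5.34/2.5) = 10^2.136 = 136.8.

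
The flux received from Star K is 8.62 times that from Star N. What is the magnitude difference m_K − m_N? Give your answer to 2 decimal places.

-2.34

m_K − m_N = −2.5 log₁₀(F_K/F_N) = −2.5 log₁₀(8.62) = −2.5 × (0.936) = -2.339.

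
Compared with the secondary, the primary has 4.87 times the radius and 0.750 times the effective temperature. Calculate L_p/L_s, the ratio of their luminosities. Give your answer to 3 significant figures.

7.50

From the Stefan–Boltzmann law, L ∝ R²T⁴, so
L_p/L_s = (R_p/R_s)² (T_p/T_s)⁴ = (4.87)² × (0.750)⁴ = 23.72 × 0.3164 = 7.504.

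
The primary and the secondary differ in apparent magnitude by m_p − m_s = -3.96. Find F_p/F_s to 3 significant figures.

F_p/F_s = 10^(−(m_p − m_s)/2.5) = 10^(3.96/2.5) = 10^1.584 = 38.37.

38.4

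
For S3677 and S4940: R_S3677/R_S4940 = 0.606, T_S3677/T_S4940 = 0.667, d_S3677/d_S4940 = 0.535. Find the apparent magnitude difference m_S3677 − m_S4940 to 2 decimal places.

1.49

L_S3677/L_S4940 = (0.606)²(0.667)⁴ = 0.07269.
F_S3677/F_S4940 = (L_S3677/L_S4940)/(d_S3677/d_S4940)² = 0.07269/0.2862 = 0.2539.
m_S3677 − m_S4940 = −2.5 log₁₀(0.2539) = 1.49.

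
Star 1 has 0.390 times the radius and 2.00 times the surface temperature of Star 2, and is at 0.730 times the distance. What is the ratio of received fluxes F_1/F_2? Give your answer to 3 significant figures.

L_1/L_2 = (R_1/R_2)²(T_1/T_2)⁴ = (0.390)² × (2.00)⁴ = 2.434.
F_1/F_2 = (L_1/L_2)/(d_1/d_2)² = 2.434 / (0.730)² = 4.567.

4.57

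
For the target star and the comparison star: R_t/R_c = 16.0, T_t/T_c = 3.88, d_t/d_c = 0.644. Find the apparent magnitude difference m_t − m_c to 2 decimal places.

-12.86

L_t/L_c = (16.0)²(3.88)⁴ = 5.802×10^4.
F_t/F_c = (L_t/L_c)/(d_t/d_c)² = 5.802×10^4/0.4147 = 1.399×10^5.
m_t − m_c = −2.5 log₁₀(1.399×10^5) = -12.86.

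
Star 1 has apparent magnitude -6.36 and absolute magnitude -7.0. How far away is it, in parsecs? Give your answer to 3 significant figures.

13.4 pc

m − M = 5 log₁₀(d/10 pc)
-6.36 − (-7.0) = 0.64 = 5 log₁₀(d/10)
d = 10 × 10^(0.64/5) = 10 × 10^0.128 = 13.43 pc.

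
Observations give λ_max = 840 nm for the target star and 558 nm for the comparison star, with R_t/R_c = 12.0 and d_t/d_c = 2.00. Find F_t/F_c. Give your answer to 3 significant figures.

Wien's law: T_t/T_c = λ_c/λ_t = 558/840 = 0.6643.
L_t/L_c = (R_t/R_c)²(T_t/T_c)⁴ = (12.0)²(0.6643)⁴ = 28.04.
F_t/F_c = (L_t/L_c)/(d_t/d_c)² = 28.04/(2.00)² = 7.010.

7.01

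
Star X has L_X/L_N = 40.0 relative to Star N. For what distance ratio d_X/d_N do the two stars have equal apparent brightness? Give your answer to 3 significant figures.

Equal flux requires L_X/d_X² = L_N/d_N², so d_X/d_N = √(L_X/L_N)
= √(40.0) = 6.325.

6.32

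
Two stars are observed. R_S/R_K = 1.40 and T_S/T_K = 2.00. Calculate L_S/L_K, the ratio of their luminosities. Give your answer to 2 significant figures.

31

From the Stefan–Boltzmann law, L ∝ R²T⁴, so
L_S/L_K = (R_S/R_K)² (T_S/T_K)⁴ = (1.40)² × (2.00)⁴ = 1.960 × 16.00 = 31.36.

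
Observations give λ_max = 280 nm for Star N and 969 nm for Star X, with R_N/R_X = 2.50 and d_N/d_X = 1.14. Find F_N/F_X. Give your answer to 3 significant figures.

690

Wien's law: T_N/T_X = λ_X/λ_N = 969/280 = 3.461.
L_N/L_X = (R_N/R_X)²(T_N/T_X)⁴ = (2.50)²(3.461)⁴ = 896.5.
F_N/F_X = (L_N/L_X)/(d_N/d_X)² = 896.5/(1.14)² = 689.8.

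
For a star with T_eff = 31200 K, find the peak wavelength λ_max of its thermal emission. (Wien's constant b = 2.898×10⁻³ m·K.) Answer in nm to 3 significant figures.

92.9 nm

λ_max = b/T = 2.898×10⁻³ / 31200 = 9.29×10^-8 m = 92.88 nm.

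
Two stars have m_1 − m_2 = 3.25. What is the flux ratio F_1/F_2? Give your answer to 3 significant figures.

F_1/F_2 = 10^(−(m_1 − m_2)/2.5) = 10^(-3.25/2.5) = 10^-1.300 = 0.05012.

0.0501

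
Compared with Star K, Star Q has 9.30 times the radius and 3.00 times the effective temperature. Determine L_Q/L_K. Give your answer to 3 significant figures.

From the Stefan–Boltzmann law, L ∝ R²T⁴, so
L_Q/L_K = (R_Q/R_K)² (T_Q/T_K)⁴ = (9.30)² × (3.00)⁴ = 86.49 × 81.00 = 7006.

7.01×10^3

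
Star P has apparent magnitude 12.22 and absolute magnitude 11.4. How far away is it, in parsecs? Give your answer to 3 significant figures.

m − M = 5 log₁₀(d/10 pc)
12.22 − (11.4) = 0.82 = 5 log₁₀(d/10)
d = 10 × 10^(0.82/5) = 10 × 10^0.164 = 14.59 pc.

14.6 pc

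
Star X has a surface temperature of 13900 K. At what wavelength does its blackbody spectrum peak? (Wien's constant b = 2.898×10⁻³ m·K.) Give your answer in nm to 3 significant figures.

λ_max = b/T = 2.898×10⁻³ / 13900 = 2.08×10^-7 m = 208.5 nm.

208 nm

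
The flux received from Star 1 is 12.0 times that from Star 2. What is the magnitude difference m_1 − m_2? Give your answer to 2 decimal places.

-2.70

m_1 − m_2 = −2.5 log₁₀(F_1/F_2) = −2.5 log₁₀(12.0) = −2.5 × (1.079) = -2.698.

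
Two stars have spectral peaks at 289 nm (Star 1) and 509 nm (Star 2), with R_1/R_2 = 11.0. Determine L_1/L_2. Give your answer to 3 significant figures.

Wien's law gives T ∝ 1/λ_max, so T_1/T_2 = λ_2/λ_1 = 509/289 = 1.761.
Then L ∝ R²T⁴ gives L_1/L_2 = (11.0)² × (1.761)⁴ = 121.0 × 9.622 = 1164.

1.16×10^3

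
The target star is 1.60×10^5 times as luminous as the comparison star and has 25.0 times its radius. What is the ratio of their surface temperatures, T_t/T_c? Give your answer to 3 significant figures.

L ∝ R²T⁴ gives T ∝ (L/R²)^(1/4), so
T_t/T_c = (1.60×10^5 / 25.0²)^(1/4) = (256.0)^(1/4) = 4.000.

4.00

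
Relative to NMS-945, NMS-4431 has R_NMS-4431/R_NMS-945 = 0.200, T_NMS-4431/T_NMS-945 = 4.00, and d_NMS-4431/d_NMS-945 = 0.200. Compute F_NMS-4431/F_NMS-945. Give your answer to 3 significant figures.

L_NMS-4431/L_NMS-945 = (R_NMS-4431/R_NMS-945)²(T_NMS-4431/T_NMS-945)⁴ = (0.200)² × (4.00)⁴ = 10.24.
F_NMS-4431/F_NMS-945 = (L_NMS-4431/L_NMS-945)/(d_NMS-4431/d_NMS-945)² = 10.24 / (0.200)² = 256.0.

256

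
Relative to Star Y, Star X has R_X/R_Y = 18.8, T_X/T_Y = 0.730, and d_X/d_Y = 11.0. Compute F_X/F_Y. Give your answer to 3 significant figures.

L_X/L_Y = (R_X/R_Y)²(T_X/T_Y)⁴ = (18.8)² × (0.730)⁴ = 100.4.
F_X/F_Y = (L_X/L_Y)/(d_X/d_Y)² = 100.4 / (11.0)² = 0.8295.

0.830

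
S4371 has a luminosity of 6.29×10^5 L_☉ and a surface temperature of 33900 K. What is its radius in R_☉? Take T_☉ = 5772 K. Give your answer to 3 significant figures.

R/R_☉ = √(L/L_☉) / (T/T_☉)² = √(6.29×10^5) / (5.873)²
       = 793.1 / 34.49 = 22.99.

23.0 R_☉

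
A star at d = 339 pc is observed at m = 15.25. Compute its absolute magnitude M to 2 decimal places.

M = m − 5 log₁₀(d/10 pc) = 15.25 − 5 log₁₀(339/10)
  = 15.25 − 5 × 1.530 = 15.25 − 7.65 = 7.60.

7.60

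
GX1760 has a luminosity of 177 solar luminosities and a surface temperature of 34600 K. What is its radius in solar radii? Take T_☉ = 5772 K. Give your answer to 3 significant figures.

R/R_☉ = √(L/L_☉) / (T/T_☉)² = √(177) / (5.994)²
       = 13.30 / 35.93 = 0.3702.

0.370 solar radii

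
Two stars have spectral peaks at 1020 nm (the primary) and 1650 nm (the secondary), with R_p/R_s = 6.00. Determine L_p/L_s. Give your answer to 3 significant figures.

Wien's law gives T ∝ 1/λ_max, so T_p/T_s = λ_s/λ_p = 1650/1020 = 1.618.
Then L ∝ R²T⁴ gives L_p/L_s = (6.00)² × (1.618)⁴ = 36.00 × 6.848 = 246.5.

247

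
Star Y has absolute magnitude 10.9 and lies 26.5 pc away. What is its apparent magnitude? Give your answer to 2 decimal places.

13.02

m = M + 5 log₁₀(d/10 pc) = 10.9 + 5 log₁₀(26.5/10)
  = 10.9 + 5 × 0.423 = 10.9 + 2.12 = 13.02.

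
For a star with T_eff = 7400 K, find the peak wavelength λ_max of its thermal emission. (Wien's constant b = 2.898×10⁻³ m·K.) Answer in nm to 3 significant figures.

λ_max = b/T = 2.898×10⁻³ / 7400 = 3.92×10^-7 m = 391.6 nm.

392 nm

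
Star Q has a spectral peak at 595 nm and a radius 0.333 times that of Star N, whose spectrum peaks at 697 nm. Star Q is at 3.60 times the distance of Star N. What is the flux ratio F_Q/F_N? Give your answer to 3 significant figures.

0.0161

Wien's law: T_Q/T_N = λ_N/λ_Q = 697/595 = 1.171.
L_Q/L_N = (R_Q/R_N)²(T_Q/T_N)⁴ = (0.333)²(1.171)⁴ = 0.2088.
F_Q/F_N = (L_Q/L_N)/(d_Q/d_N)² = 0.2088/(3.60)² = 0.01611.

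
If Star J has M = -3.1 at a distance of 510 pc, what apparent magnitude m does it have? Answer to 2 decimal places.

m = M + 5 log₁₀(d/10 pc) = -3.1 + 5 log₁₀(510/10)
  = -3.1 + 5 × 1.708 = -3.1 + 8.54 = 5.44.

5.44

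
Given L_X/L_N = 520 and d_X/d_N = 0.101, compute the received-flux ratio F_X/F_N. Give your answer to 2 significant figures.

5.1×10^4

F = L/(4πd²), so F_X/F_N = (L_X/L_N) / (d_X/d_N)²
= 520 / (0.101)² = 520 / 0.01020 = 5.098×10^4.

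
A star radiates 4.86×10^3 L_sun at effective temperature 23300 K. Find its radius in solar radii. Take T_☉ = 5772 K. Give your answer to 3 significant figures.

R/R_☉ = √(L/L_☉) / (T/T_☉)² = √(4.86×10^3) / (4.037)²
       = 69.71 / 16.30 = 4.278.

4.28 solar radii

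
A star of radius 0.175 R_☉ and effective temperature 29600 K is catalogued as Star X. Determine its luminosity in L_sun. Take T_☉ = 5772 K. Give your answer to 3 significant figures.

L/L_☉ = (R/R_☉)² (T/T_☉)⁴ = (0.175)² × (29600/5772)⁴
       = 0.03062 × (5.128)⁴ = 0.03062 × 691.6 = 21.18.

21.2 L_sun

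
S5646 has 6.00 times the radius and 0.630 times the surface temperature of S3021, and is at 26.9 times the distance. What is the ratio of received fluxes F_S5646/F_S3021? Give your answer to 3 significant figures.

0.00784

L_S5646/L_S3021 = (R_S5646/R_S3021)²(T_S5646/T_S3021)⁴ = (6.00)² × (0.630)⁴ = 5.671.
F_S5646/F_S3021 = (L_S5646/L_S3021)/(d_S5646/d_S3021)² = 5.671 / (26.9)² = 0.007837.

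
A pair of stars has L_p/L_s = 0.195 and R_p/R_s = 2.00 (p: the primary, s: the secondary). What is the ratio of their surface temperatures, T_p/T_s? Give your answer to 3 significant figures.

L ∝ R²T⁴ gives T ∝ (L/R²)^(1/4), so
T_p/T_s = (0.195 / 2.00²)^(1/4) = (0.04875)^(1/4) = 0.4699.

0.470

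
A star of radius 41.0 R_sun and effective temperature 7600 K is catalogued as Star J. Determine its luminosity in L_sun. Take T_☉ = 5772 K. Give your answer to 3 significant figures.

L/L_☉ = (R/R_☉)² (T/T_☉)⁴ = (41.0)² × (7600/5772)⁴
       = 1681 × (1.317)⁴ = 1681 × 3.006 = 5053.

5.05×10^3 L_sun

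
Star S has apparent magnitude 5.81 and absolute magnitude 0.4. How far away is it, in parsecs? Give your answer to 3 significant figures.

121 pc

m − M = 5 log₁₀(d/10 pc)
5.81 − (0.4) = 5.41 = 5 log₁₀(d/10)
d = 10 × 10^(5.41/5) = 10 × 10^1.082 = 120.8 pc.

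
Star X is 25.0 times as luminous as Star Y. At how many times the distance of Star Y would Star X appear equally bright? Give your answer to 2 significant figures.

5.0

Equal flux requires L_X/d_X² = L_Y/d_Y², so d_X/d_Y = √(L_X/L_Y)
= √(25.0) = 5.000.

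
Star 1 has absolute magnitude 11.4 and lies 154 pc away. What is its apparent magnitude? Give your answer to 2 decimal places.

m = M + 5 log₁₀(d/10 pc) = 11.4 + 5 log₁₀(154/10)
  = 11.4 + 5 × 1.188 = 11.4 + 5.94 = 17.34.

17.34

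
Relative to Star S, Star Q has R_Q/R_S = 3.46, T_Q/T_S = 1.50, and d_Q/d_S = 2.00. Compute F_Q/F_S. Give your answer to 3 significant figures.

15.2

L_Q/L_S = (R_Q/R_S)²(T_Q/T_S)⁴ = (3.46)² × (1.50)⁴ = 60.61.
F_Q/F_S = (L_Q/L_S)/(d_Q/d_S)² = 60.61 / (2.00)² = 15.15.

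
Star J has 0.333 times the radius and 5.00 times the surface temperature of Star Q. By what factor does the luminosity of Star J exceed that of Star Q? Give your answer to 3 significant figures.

69.3

From the Stefan–Boltzmann law, L ∝ R²T⁴, so
L_J/L_Q = (R_J/R_Q)² (T_J/T_Q)⁴ = (0.333)² × (5.00)⁴ = 0.1109 × 625.0 = 69.31.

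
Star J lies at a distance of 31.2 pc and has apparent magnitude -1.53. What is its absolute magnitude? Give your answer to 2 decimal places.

M = m − 5 log₁₀(d/10 pc) = -1.53 − 5 log₁₀(31.2/10)
  = -1.53 − 5 × 0.494 = -1.53 − 2.47 = -4.00.

-4.00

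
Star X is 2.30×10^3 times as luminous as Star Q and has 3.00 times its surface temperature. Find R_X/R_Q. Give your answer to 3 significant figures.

L ∝ R²T⁴ gives R ∝ √L / T², so
R_X/R_Q = √(2.30×10^3) / (3.00)² = 47.96 / 9.000 = 5.329.

5.33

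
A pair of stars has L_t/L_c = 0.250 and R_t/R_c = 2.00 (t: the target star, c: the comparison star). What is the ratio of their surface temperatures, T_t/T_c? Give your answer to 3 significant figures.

L ∝ R²T⁴ gives T ∝ (L/R²)^(1/4), so
T_t/T_c = (0.250 / 2.00²)^(1/4) = (0.06250)^(1/4) = 0.5000.

0.500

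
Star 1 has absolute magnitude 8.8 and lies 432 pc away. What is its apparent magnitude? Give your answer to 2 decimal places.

16.98

m = M + 5 log₁₀(d/10 pc) = 8.8 + 5 log₁₀(432/10)
  = 8.8 + 5 × 1.635 = 8.8 + 8.18 = 16.98.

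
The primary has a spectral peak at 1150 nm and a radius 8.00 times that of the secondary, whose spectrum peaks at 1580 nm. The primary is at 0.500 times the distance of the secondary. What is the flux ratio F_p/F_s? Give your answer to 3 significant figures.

912

Wien's law: T_p/T_s = λ_s/λ_p = 1580/1150 = 1.374.
L_p/L_s = (R_p/R_s)²(T_p/T_s)⁴ = (8.00)²(1.374)⁴ = 228.0.
F_p/F_s = (L_p/L_s)/(d_p/d_s)² = 228.0/(0.500)² = 912.2.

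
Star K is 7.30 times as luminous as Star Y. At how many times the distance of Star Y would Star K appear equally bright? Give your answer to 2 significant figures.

Equal flux requires L_K/d_K² = L_Y/d_Y², so d_K/d_Y = √(L_K/L_Y)
= √(7.30) = 2.702.

2.7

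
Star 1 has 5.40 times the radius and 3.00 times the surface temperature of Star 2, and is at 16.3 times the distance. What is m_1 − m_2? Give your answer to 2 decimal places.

-2.37

L_1/L_2 = (5.40)²(3.00)⁴ = 2362.
F_1/F_2 = (L_1/L_2)/(d_1/d_2)² = 2362/265.7 = 8.890.
m_1 − m_2 = −2.5 log₁₀(8.890) = -2.37.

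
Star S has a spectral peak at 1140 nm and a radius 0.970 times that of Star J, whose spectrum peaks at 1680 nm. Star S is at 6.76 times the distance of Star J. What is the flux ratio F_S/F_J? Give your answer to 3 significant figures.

0.0971

Wien's law: T_S/T_J = λ_J/λ_S = 1680/1140 = 1.474.
L_S/L_J = (R_S/R_J)²(T_S/T_J)⁴ = (0.970)²(1.474)⁴ = 4.438.
F_S/F_J = (L_S/L_J)/(d_S/d_J)² = 4.438/(6.76)² = 0.09711.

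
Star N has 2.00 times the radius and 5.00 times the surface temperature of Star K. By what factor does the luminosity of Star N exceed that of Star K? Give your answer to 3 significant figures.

From the Stefan–Boltzmann law, L ∝ R²T⁴, so
L_N/L_K = (R_N/R_K)² (T_N/T_K)⁴ = (2.00)² × (5.00)⁴ = 4.000 × 625.0 = 2500.

2.50×10^3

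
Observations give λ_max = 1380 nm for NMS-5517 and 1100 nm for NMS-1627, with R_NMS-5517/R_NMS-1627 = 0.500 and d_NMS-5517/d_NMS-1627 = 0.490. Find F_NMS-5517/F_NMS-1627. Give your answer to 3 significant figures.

0.420

Wien's law: T_NMS-5517/T_NMS-1627 = λ_NMS-1627/λ_NMS-5517 = 1100/1380 = 0.7971.
L_NMS-5517/L_NMS-1627 = (R_NMS-5517/R_NMS-1627)²(T_NMS-5517/T_NMS-1627)⁴ = (0.500)²(0.7971)⁴ = 0.1009.
F_NMS-5517/F_NMS-1627 = (L_NMS-5517/L_NMS-1627)/(d_NMS-5517/d_NMS-1627)² = 0.1009/(0.490)² = 0.4203.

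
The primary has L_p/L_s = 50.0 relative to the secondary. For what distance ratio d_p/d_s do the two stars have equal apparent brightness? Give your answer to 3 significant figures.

7.07

Equal flux requires L_p/d_p² = L_s/d_s², so d_p/d_s = √(L_p/L_s)
= √(50.0) = 7.071.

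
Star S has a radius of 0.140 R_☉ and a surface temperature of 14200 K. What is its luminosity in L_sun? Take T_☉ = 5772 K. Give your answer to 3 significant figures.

L/L_☉ = (R/R_☉)² (T/T_☉)⁴ = (0.140)² × (14200/5772)⁴
       = 0.01960 × (2.460)⁴ = 0.01960 × 36.63 = 0.7180.

0.718 L_sun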